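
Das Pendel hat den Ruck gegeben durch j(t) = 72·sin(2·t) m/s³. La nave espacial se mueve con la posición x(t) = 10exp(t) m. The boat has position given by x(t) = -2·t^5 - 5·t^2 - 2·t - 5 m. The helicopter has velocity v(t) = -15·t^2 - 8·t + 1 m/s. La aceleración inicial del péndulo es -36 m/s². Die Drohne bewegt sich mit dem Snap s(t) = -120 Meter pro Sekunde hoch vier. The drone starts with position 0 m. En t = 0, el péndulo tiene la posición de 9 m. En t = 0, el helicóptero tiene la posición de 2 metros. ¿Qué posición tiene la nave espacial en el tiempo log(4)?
Tenemos la posición x(t) = 10·exp(t). Sustituyendo t = log(4): x(log(4)) = 40.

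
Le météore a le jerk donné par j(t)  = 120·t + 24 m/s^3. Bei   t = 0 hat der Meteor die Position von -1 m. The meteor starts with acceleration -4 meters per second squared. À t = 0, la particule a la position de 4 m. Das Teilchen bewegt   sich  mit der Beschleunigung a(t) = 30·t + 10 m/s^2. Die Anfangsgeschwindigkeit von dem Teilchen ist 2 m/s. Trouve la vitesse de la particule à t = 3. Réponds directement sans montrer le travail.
v(3) = 167.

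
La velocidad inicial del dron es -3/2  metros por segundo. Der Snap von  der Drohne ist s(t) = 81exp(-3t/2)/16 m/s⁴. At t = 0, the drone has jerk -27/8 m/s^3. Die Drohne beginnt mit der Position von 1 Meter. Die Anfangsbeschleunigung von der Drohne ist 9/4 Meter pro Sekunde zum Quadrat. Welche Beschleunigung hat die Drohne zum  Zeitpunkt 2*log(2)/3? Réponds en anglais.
To solve this, we need to take 2 integrals of our snap equation s(t) = 81·exp(-3·t/2)/16. The antiderivative of snap is jerk. Using j(0) = -27/8, we get j(t) = -27·exp(-3·t/2)/8. The antiderivative of jerk is acceleration. Using a(0) = 9/4, we get a(t) = 9·exp(-3·t/2)/4. Using a(t) = 9·exp(-3·t/2)/4 and substituting t = 2*log(2)/3, we find a = 9/8.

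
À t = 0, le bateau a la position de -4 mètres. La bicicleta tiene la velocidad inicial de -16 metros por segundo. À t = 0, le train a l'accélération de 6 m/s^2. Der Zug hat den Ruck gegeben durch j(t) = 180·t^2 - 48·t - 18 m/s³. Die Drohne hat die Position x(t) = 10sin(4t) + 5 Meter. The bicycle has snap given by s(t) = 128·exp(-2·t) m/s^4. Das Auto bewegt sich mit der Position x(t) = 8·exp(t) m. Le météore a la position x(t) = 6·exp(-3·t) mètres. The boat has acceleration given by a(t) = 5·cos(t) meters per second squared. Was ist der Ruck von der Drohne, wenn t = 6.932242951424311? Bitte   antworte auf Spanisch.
Partiendo de la posición x(t) = 10·sin(4·t) + 5, tomamos 3 derivadas. Derivando la posición, obtenemos la velocidad: v(t) = 40·cos(4·t). Tomando d/dt de v(t), encontramos a(t) = -160·sin(4·t). La derivada de la aceleración da la sacudida: j(t) = -640·cos(4·t). Usando j(t) = -640·cos(4·t) y sustituyendo t = 6.932242951424311, encontramos j = 547.161297706258.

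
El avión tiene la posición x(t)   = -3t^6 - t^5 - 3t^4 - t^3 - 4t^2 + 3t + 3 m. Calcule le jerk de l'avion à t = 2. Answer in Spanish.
Debemos derivar nuestra ecuación de la posición x(t) = -3·t^6 - t^5 - 3·t^4 - t^3 - 4·t^2 + 3·t + 3 3 veces. La derivada de la posición da la velocidad: v(t) = -18·t^5 - 5·t^4 - 12·t^3 - 3·t^2 - 8·t + 3. Derivando la velocidad, obtenemos la aceleración: a(t) = -90·t^4 - 20·t^3 - 36·t^2 - 6·t - 8. Tomando d/dt de a(t), encontramos j(t) = -360·t^3 - 60·t^2 - 72·t - 6. Usando j(t) = -360·t^3 - 60·t^2 - 72·t - 6 y sustituyendo t = 2, encontramos j = -3270.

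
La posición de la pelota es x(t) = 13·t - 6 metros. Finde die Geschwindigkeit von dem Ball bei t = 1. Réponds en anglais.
To solve this, we need to take 1 derivative of our position equation x(t) = 13·t - 6. Taking d/dt of x(t), we find v(t) = 13. Using v(t) = 13 and substituting t = 1, we find v = 13.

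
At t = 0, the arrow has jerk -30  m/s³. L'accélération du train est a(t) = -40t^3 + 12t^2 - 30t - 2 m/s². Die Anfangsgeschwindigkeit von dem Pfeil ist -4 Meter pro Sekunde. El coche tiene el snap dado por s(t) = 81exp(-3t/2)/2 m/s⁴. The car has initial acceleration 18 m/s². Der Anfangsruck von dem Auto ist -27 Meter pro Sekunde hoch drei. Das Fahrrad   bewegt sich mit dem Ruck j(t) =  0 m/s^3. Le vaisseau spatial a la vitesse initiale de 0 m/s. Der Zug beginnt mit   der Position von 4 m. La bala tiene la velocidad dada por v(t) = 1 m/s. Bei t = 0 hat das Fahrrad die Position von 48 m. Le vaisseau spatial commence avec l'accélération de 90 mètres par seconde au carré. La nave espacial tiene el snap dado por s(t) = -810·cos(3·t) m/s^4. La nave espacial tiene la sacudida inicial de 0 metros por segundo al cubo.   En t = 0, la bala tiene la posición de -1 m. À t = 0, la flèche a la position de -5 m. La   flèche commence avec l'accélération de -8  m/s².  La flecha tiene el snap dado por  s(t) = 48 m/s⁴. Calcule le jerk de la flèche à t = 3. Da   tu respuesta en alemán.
Um dies zu lösen, müssen wir 1 Integral unserer Gleichung für den Snap s(t) = 48 finden. Die Stammfunktion von dem Snap, mit j(0) = -30, ergibt den Ruck: j(t) = 48·t - 30. Aus der Gleichung für den Ruck j(t) = 48·t - 30, setzen wir t = 3 ein und erhalten j = 114.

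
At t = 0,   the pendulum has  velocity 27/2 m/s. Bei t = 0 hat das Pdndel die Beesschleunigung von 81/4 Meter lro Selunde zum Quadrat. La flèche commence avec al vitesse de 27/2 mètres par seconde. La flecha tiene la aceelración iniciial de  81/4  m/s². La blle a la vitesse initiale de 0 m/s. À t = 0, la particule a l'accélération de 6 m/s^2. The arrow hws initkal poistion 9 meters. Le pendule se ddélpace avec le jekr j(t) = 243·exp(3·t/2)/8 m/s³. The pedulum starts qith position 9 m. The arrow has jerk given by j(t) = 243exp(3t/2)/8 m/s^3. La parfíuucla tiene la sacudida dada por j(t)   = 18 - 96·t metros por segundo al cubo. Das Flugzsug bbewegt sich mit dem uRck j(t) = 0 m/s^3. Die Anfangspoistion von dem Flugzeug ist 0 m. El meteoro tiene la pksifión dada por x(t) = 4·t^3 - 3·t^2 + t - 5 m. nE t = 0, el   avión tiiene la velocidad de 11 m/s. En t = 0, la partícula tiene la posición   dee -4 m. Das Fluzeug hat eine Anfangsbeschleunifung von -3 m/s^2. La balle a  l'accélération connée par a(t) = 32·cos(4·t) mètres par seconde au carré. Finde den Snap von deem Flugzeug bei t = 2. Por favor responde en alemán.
Ausgehend von dem Ruck j(t) = 0, nehmen wir 1 Ableitung. Die Ableitung von dem Ruck ergibt den Snap: s(t) = 0. Mit s(t) = 0 und Einsetzen von t = 2, finden wir s = 0.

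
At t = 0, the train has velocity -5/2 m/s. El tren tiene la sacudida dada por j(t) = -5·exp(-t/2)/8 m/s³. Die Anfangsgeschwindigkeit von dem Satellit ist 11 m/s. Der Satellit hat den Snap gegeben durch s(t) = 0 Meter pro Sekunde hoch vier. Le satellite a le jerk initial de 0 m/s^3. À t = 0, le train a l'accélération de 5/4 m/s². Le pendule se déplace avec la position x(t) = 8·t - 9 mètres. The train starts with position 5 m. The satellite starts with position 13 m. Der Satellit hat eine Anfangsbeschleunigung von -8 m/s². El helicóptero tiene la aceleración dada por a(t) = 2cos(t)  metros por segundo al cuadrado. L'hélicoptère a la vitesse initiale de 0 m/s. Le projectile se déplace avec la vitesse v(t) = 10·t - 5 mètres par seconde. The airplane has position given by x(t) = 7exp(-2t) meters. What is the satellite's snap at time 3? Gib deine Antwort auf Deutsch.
Aus der Gleichung für den Snap s(t) = 0, setzen wir t = 3 ein und erhalten s = 0.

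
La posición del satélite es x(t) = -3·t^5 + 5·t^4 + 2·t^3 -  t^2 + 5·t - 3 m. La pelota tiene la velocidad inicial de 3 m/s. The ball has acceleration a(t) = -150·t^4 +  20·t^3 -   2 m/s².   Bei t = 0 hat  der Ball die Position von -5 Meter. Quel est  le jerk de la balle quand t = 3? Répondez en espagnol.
Para resolver esto, necesitamos tomar 1 derivada de nuestra ecuación de la aceleración a(t) = -150·t^4 + 20·t^3 - 2. La derivada de la aceleración da la sacudida: j(t) = -600·t^3 + 60·t^2. Tenemos la sacudida j(t) = -600·t^3 + 60·t^2. Sustituyendo t = 3: j(3) = -15660.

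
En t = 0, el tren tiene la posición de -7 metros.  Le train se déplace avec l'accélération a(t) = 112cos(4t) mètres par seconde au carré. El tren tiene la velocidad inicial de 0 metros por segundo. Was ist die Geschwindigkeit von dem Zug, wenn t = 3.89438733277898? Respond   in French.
Nous devons trouver l'intégrale de notre équation de l'accélération a(t) = 112·cos(4·t) 1 fois. En intégrant l'accélération et en utilisant la condition initiale v(0) = 0, nous obtenons v(t) = 28·sin(4·t). Nous avons la vitesse v(t) = 28·sin(4·t). En substituant t = 3.89438733277898: v(3.89438733277898) = 3.64124811377686.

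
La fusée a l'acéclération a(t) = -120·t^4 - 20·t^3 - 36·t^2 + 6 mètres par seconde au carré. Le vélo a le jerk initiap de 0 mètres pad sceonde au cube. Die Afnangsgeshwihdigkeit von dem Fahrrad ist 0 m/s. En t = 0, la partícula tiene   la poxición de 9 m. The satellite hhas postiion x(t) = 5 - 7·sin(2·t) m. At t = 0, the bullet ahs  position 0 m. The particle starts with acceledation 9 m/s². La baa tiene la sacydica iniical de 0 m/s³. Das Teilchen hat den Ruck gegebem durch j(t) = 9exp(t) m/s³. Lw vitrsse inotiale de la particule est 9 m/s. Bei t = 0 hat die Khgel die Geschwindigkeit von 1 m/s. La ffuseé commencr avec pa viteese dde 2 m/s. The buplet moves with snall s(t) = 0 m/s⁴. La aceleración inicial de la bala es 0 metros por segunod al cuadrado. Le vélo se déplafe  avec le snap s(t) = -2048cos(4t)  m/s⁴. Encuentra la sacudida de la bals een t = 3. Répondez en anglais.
We must find the antiderivative of our snap equation s(t) = 0 1 time. The integral of snap is jerk. Using j(0) = 0, we get j(t) = 0. Using j(t) = 0 and substituting t = 3, we find j = 0.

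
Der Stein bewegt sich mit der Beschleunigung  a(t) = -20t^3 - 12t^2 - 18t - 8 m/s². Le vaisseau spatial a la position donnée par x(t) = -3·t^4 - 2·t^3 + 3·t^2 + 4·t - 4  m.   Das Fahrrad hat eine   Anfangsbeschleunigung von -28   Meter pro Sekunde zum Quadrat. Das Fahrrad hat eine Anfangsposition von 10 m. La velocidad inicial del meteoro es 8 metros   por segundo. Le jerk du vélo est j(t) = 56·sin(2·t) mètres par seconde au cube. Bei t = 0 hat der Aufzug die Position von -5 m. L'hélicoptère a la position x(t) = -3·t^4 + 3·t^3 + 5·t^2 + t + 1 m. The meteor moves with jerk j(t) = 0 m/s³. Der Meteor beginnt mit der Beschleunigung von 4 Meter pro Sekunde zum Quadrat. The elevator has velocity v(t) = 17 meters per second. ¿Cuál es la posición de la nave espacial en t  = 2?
De la ecuación de la posición x(t) = -3·t^4 - 2·t^3 + 3·t^2 + 4·t - 4, sustituimos t = 2 para obtener x = -48.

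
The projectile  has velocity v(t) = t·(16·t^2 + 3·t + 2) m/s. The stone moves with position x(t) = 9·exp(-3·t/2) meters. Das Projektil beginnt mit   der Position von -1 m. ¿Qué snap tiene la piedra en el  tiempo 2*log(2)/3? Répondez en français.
En partant de la position x(t) = 9·exp(-3·t/2), nous prenons 4 dérivées. En prenant d/dt de x(t), nous trouvons v(t) = -27·exp(-3·t/2)/2. En prenant d/dt de v(t), nous trouvons a(t) = 81·exp(-3·t/2)/4. En dérivant l'accélération, nous obtenons le jerk: j(t) = -243·exp(-3·t/2)/8. La dérivée du jerk donne le snap: s(t) = 729·exp(-3·t/2)/16. Nous avons le snap s(t) = 729·exp(-3·t/2)/16. En substituant t = 2*log(2)/3: s(2*log(2)/3) = 729/32.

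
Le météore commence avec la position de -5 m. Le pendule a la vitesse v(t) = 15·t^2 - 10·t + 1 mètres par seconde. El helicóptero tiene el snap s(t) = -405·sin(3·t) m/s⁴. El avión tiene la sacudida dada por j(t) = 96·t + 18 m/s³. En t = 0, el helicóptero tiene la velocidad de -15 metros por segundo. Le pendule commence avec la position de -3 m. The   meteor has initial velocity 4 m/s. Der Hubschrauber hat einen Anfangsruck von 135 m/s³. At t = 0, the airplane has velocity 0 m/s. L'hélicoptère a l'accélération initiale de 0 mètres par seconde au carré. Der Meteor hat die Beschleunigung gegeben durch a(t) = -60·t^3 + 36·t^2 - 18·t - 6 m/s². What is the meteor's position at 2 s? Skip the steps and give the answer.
At t = 2, x = -81.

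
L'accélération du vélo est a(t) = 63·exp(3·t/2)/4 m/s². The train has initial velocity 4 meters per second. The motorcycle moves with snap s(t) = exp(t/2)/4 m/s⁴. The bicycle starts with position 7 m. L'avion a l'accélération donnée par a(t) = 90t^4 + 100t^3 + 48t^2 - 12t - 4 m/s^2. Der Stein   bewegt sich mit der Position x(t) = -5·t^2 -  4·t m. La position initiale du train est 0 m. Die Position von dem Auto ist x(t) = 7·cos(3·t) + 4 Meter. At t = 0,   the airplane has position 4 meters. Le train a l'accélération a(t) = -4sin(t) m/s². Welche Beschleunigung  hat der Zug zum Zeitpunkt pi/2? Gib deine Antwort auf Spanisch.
De la ecuación de la aceleración a(t) = -4·sin(t), sustituimos t = pi/2 para obtener a = -4.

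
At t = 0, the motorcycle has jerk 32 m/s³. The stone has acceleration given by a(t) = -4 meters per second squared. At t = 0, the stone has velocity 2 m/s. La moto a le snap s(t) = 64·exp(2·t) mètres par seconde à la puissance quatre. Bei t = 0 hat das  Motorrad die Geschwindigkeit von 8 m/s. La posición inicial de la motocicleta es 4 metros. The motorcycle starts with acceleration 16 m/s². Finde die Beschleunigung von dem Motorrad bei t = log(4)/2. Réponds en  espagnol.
Debemos encontrar la integral de nuestra ecuación del snap s(t) = 64·exp(2·t) 2 veces. La antiderivada del snap es la sacudida. Usando j(0) = 32, obtenemos j(t) = 32·exp(2·t). Tomando ∫j(t)dt y aplicando a(0) = 16, encontramos a(t) = 16·exp(2·t). De la ecuación de la aceleración a(t) = 16·exp(2·t), sustituimos t = log(4)/2 para obtener a = 64.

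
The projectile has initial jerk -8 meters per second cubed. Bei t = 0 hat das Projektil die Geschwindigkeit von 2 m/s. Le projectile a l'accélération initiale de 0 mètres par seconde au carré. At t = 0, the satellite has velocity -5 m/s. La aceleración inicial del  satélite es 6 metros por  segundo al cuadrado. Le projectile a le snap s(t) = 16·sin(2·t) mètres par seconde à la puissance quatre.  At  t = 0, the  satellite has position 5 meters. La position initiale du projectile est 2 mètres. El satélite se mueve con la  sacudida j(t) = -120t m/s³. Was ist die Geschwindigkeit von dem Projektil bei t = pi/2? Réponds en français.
En partant du snap s(t) = 16·sin(2·t), nous prenons 3 primitives. En intégrant le snap et en utilisant la condition initiale j(0) = -8, nous obtenons j(t) = -8·cos(2·t). En intégrant le jerk et en utilisant la condition initiale a(0) = 0, nous obtenons a(t) = -4·sin(2·t). L'intégrale de l'accélération, avec v(0) = 2, donne la vitesse: v(t) = 2·cos(2·t). Nous avons la vitesse v(t) = 2·cos(2·t). En substituant t = pi/2: v(pi/2) = -2.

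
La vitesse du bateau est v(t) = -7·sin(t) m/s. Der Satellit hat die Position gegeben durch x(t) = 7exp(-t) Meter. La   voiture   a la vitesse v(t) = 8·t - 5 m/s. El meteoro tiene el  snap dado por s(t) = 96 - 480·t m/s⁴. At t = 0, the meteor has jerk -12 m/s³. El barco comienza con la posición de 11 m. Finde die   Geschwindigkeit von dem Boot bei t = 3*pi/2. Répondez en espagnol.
Tenemos la velocidad v(t) = -7·sin(t). Sustituyendo t = 3*pi/2: v(3*pi/2) = 7.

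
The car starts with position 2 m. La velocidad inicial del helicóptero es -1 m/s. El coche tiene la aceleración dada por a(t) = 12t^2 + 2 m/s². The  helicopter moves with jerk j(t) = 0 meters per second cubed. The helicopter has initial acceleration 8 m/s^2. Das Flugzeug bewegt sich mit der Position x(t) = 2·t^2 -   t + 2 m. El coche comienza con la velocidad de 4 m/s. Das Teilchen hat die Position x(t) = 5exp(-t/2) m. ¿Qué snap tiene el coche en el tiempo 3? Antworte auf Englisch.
We must differentiate our acceleration equation a(t) = 12·t^2 + 2 2 times. Taking d/dt of a(t), we find j(t) = 24·t. Differentiating jerk, we get snap: s(t) = 24. We have snap s(t) = 24. Substituting t = 3: s(3) = 24.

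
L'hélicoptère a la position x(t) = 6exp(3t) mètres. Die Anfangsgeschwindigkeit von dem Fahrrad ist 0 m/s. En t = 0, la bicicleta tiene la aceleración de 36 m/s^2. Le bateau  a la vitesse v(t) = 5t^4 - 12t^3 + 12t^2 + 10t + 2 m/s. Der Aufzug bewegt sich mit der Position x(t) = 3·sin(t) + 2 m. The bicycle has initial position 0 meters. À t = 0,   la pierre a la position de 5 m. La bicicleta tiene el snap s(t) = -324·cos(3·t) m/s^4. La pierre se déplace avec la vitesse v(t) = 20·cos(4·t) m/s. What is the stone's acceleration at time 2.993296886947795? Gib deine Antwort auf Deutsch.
Ausgehend von der Geschwindigkeit v(t) = 20·cos(4·t), nehmen wir 1 Ableitung. Mit d/dt von v(t) finden wir a(t) = -80·sin(4·t). Aus der Gleichung für die Beschleunigung a(t) = -80·sin(4·t), setzen wir t = 2.993296886947795 ein und erhalten a = 44.7202511554987.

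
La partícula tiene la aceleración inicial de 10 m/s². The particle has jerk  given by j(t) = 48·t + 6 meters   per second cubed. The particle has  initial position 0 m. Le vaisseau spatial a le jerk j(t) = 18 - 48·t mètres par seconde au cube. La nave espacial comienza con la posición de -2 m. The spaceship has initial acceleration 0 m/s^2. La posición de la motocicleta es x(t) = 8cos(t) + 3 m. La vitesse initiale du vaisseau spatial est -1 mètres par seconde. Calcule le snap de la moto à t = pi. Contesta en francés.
Nous devons dériver notre équation de la position x(t) = 8·cos(t) + 3 4 fois. En prenant d/dt de x(t), nous trouvons v(t) = -8·sin(t). La dérivée de la vitesse donne l'accélération: a(t) = -8·cos(t). En prenant d/dt de a(t), nous trouvons j(t) = 8·sin(t). En prenant d/dt de j(t), nous trouvons s(t) = 8·cos(t). En utilisant s(t) = 8·cos(t) et en substituant t = pi, nous trouvons s = -8.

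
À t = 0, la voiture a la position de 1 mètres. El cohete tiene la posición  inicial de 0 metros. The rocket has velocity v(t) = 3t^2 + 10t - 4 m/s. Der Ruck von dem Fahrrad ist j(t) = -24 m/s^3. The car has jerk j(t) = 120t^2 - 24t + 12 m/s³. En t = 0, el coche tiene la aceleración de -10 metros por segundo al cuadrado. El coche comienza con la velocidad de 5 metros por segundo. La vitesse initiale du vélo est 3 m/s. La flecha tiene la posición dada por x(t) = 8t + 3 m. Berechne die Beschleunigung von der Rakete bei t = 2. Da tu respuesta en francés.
Nous devons dériver notre équation de la vitesse v(t) = 3·t^2 + 10·t - 4 1 fois. En dérivant la vitesse, nous obtenons l'accélération: a(t) = 6·t + 10. De l'équation de l'accélération a(t) = 6·t + 10, nous substituons t = 2 pour obtenir a = 22.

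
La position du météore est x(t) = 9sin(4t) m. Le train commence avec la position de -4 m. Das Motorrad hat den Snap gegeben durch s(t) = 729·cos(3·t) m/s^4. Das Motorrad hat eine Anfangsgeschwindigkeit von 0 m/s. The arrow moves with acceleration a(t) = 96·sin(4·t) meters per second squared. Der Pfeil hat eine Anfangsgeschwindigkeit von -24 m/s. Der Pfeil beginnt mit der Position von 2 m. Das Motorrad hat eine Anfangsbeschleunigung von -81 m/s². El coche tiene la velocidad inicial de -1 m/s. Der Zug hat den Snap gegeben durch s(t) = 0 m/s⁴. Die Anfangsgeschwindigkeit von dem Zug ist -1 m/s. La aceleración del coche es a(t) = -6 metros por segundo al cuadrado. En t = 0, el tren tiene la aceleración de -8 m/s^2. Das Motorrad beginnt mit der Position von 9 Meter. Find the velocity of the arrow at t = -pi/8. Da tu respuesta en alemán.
Wir müssen unsere Gleichung für die Beschleunigung a(t) = 96·sin(4·t) 1-mal integrieren. Das Integral von der Beschleunigung ist die Geschwindigkeit. Mit v(0) = -24 erhalten wir v(t) = -24·cos(4·t). Aus der Gleichung für die Geschwindigkeit v(t) = -24·cos(4·t), setzen wir t = -pi/8 ein und erhalten v = 0.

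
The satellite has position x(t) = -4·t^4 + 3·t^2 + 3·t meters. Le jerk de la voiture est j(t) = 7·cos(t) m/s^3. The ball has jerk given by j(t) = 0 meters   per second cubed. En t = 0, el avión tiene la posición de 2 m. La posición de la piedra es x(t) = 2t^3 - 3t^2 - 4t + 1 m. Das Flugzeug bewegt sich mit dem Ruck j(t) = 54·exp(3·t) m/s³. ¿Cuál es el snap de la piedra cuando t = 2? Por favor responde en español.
Debemos derivar nuestra ecuación de la posición x(t) = 2·t^3 - 3·t^2 - 4·t + 1 4 veces. Derivando la posición, obtenemos la velocidad: v(t) = 6·t^2 - 6·t - 4. Derivando la velocidad, obtenemos la aceleración: a(t) = 12·t - 6. Derivando la aceleración, obtenemos la sacudida: j(t) = 12. Tomando d/dt de j(t), encontramos s(t) = 0. Usando s(t) = 0 y sustituyendo t = 2, encontramos s = 0.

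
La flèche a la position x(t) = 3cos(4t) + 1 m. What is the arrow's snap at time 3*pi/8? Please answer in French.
En partant de la position x(t) = 3·cos(4·t) + 1, nous prenons 4 dérivées. En dérivant la position, nous obtenons la vitesse: v(t) = -12·sin(4·t). La dérivée de la vitesse donne l'accélération: a(t) = -48·cos(4·t). En prenant d/dt de a(t), nous trouvons j(t) = 192·sin(4·t). La dérivée du jerk donne le snap: s(t) = 768·cos(4·t). De l'équation du snap s(t) = 768·cos(4·t), nous substituons t = 3*pi/8 pour obtenir s = 0.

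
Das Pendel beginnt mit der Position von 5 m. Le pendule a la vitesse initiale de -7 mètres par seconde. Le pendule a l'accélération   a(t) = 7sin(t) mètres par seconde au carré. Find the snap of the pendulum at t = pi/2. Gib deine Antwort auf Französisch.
En partant de l'accélération a(t) = 7·sin(t), nous prenons 2 dérivées. En dérivant l'accélération, nous obtenons le jerk: j(t) = 7·cos(t). En dérivant le jerk, nous obtenons le snap: s(t) = -7·sin(t). Nous avons le snap s(t) = -7·sin(t). En substituant t = pi/2: s(pi/2) = -7.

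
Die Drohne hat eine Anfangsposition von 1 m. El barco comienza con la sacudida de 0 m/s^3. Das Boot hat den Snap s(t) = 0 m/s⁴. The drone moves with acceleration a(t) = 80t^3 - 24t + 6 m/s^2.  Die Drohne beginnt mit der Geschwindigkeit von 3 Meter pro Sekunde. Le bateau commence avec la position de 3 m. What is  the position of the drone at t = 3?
Starting from acceleration a(t) = 80·t^3 - 24·t + 6, we take 2 antiderivatives. The integral of acceleration, with v(0) = 3, gives velocity: v(t) = 20·t^4 - 12·t^2 + 6·t + 3. The antiderivative of velocity, with x(0) = 1, gives position: x(t) = 4·t^5 - 4·t^3 + 3·t^2 + 3·t + 1. From the given position equation x(t) = 4·t^5 - 4·t^3 + 3·t^2 + 3·t + 1, we substitute t = 3 to get x = 901.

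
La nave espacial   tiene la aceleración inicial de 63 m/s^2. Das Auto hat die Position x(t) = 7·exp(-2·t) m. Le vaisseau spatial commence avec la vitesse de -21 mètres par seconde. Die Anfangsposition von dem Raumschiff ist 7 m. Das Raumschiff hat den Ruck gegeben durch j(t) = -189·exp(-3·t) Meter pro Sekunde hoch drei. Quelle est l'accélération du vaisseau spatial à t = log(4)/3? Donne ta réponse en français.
Nous devons trouver la primitive de notre équation du jerk j(t) = -189·exp(-3·t) 1 fois. En prenant ∫j(t)dt et en appliquant a(0) = 63, nous trouvons a(t) = 63·exp(-3·t). Nous avons l'accélération a(t) = 63·exp(-3·t). En substituant t = log(4)/3: a(log(4)/3) = 63/4.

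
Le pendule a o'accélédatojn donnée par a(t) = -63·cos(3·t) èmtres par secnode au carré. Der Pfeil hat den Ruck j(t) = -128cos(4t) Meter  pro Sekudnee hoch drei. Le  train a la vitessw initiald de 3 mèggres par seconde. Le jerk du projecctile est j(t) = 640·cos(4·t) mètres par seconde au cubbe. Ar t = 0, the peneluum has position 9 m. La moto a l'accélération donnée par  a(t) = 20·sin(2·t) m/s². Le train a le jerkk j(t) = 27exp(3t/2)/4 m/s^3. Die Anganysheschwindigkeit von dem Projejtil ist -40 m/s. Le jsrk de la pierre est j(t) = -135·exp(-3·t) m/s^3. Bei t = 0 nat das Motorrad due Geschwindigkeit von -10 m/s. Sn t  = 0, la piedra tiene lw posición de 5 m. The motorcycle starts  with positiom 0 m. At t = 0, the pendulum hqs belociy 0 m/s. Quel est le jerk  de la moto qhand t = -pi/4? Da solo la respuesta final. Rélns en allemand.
Der Ruck bei t = -pi/4 ist j = 0.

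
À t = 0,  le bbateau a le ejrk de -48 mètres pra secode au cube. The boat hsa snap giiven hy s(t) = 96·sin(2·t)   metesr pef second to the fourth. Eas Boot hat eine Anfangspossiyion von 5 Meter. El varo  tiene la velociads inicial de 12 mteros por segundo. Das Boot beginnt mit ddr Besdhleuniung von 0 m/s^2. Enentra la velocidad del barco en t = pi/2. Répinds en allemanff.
Wir müssen das Integral unserer Gleichung für den Snap s(t) = 96·sin(2·t) 3-mal finden. Das Integral von dem Snap ist der Ruck. Mit j(0) = -48 erhalten wir j(t) = -48·cos(2·t). Mit ∫j(t)dt und Anwendung von a(0) = 0, finden wir a(t) = -24·sin(2·t). Das Integral von der Beschleunigung, mit v(0) = 12, ergibt die Geschwindigkeit: v(t) = 12·cos(2·t). Mit v(t) = 12·cos(2·t) und Einsetzen von t = pi/2, finden wir v = -12.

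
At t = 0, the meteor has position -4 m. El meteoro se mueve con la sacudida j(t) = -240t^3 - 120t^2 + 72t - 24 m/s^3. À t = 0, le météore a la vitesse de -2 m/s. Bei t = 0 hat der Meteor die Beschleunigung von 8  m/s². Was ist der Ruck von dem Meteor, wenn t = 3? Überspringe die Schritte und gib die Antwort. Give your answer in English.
j(3) = -7368.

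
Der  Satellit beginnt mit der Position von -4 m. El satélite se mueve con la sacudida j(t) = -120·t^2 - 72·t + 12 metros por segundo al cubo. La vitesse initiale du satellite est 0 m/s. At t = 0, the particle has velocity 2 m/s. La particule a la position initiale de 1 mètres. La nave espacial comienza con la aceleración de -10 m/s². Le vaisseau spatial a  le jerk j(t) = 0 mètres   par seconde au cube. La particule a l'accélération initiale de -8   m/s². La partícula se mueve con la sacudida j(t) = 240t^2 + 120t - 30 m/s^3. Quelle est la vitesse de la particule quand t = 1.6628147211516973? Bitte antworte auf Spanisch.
Partiendo de la sacudida j(t) = 240·t^2 + 120·t - 30, tomamos 2 integrales. La antiderivada de la sacudida es la aceleración. Usando a(0) = -8, obtenemos a(t) = 80·t^3 + 60·t^2 - 30·t - 8. Integrando la aceleración y usando la condición inicial v(0) = 2, obtenemos v(t) = 20·t^4 + 20·t^3 - 15·t^2 - 8·t + 2. Tenemos la velocidad v(t) = 20·t^4 + 20·t^3 - 15·t^2 - 8·t + 2. Sustituyendo t = 1.6628147211516973: v(1.6628147211516973) = 192.074553935755.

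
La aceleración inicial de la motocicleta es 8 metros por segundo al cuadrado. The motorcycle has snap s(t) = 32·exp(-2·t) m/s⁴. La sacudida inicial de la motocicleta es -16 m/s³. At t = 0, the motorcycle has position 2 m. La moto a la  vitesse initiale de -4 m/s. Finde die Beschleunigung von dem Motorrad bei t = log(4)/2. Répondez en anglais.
We need to integrate our snap equation s(t) = 32·exp(-2·t) 2 times. Integrating snap and using the initial condition j(0) = -16, we get j(t) = -16·exp(-2·t). The antiderivative of jerk is acceleration. Using a(0) = 8, we get a(t) = 8·exp(-2·t). From the given acceleration equation a(t) = 8·exp(-2·t), we substitute t = log(4)/2 to get a = 2.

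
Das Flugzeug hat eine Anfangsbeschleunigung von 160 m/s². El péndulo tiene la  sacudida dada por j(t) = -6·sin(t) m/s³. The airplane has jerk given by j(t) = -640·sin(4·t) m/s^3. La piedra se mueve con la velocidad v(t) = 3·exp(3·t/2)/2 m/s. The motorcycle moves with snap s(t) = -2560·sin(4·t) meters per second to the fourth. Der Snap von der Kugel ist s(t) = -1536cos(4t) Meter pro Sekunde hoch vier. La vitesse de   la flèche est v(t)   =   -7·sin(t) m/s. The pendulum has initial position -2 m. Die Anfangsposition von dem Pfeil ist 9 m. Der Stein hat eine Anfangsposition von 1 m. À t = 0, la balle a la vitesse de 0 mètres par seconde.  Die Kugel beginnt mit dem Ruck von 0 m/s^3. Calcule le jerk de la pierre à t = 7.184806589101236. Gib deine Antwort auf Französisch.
Pour résoudre ceci, nous devons prendre 2 dérivées de notre équation de la vitesse v(t) = 3·exp(3·t/2)/2. La dérivée de la vitesse donne l'accélération: a(t) = 9·exp(3·t/2)/4. En dérivant l'accélération, nous obtenons le jerk: j(t) = 27·exp(3·t/2)/8. De l'équation du jerk j(t) = 27·exp(3·t/2)/8, nous substituons t = 7.184806589101236 pour obtenir j = 161717.329090380.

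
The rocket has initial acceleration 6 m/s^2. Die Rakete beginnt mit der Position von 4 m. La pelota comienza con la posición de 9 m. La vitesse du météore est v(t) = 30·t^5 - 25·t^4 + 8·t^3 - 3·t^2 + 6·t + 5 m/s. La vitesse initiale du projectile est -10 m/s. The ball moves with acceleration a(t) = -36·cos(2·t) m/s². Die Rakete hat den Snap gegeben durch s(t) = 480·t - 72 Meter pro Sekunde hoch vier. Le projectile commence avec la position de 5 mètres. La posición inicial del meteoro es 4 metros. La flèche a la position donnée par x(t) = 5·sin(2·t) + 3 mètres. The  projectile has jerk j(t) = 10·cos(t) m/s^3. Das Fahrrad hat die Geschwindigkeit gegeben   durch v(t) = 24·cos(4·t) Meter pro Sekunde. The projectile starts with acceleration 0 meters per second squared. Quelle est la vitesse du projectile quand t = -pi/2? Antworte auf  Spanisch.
Partiendo de la sacudida j(t) = 10·cos(t), tomamos 2 antiderivadas. La antiderivada de la sacudida, con a(0) = 0, da la aceleración: a(t) = 10·sin(t). La integral de la aceleración es la velocidad. Usando v(0) = -10, obtenemos v(t) = -10·cos(t). Tenemos la velocidad v(t) = -10·cos(t). Sustituyendo t = -pi/2: v(-pi/2) = 0.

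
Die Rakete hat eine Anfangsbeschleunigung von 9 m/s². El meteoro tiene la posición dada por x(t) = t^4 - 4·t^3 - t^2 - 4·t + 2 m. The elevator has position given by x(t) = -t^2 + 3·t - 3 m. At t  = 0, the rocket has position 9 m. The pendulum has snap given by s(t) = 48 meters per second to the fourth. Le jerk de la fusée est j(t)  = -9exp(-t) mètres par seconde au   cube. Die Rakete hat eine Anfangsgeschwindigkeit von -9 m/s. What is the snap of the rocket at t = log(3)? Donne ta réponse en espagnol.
Partiendo de la sacudida j(t) = -9·exp(-t), tomamos 1 derivada. Derivando la sacudida, obtenemos el snap: s(t) = 9·exp(-t). De la ecuación del snap s(t) = 9·exp(-t), sustituimos t = log(3) para obtener s = 3.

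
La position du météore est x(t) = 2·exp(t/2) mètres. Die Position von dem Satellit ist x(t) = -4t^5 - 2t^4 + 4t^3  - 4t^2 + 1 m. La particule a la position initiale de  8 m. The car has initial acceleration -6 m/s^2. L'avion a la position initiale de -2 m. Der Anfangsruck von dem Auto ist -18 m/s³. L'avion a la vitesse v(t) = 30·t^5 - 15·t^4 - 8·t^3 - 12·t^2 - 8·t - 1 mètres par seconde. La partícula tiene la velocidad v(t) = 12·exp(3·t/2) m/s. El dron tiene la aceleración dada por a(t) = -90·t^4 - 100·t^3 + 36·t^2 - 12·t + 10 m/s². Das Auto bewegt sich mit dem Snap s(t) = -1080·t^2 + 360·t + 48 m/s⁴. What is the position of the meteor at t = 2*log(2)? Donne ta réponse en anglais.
We have position x(t) = 2·exp(t/2). Substituting t = 2*log(2): x(2*log(2)) = 4.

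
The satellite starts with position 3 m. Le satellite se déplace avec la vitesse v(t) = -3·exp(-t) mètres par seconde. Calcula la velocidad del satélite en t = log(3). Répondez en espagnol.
Usando v(t) = -3·exp(-t) y sustituyendo t = log(3), encontramos v = -1.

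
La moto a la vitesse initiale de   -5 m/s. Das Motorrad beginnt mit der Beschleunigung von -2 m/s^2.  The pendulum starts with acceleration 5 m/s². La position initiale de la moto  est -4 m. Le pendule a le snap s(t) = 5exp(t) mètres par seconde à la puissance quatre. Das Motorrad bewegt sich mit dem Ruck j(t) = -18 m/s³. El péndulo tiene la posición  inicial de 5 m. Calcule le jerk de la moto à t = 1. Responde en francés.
De l'équation du jerk j(t) = -18, nous substituons t = 1 pour obtenir j = -18.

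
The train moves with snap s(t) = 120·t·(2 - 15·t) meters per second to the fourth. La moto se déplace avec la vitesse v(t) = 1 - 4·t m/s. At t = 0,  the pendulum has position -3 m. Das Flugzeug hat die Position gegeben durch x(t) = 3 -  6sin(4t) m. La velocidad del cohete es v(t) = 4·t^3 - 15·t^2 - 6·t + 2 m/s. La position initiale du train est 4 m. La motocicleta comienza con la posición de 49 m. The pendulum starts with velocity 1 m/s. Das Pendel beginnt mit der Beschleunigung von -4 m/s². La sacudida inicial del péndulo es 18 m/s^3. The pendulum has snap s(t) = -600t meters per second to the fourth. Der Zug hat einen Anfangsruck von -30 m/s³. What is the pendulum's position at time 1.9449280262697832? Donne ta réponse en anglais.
We need to integrate our snap equation s(t) = -600·t 4 times. Taking ∫s(t)dt and applying j(0) = 18, we find j(t) = 18 - 300·t^2. Taking ∫j(t)dt and applying a(0) = -4, we find a(t) = -100·t^3 + 18·t - 4. The integral of acceleration, with v(0) = 1, gives velocity: v(t) = -25·t^4 + 9·t^2 - 4·t + 1. Finding the integral of v(t) and using x(0) = -3: x(t) = -5·t^5 + 3·t^3 - 2·t^2 + t - 3. We have position x(t) = -5·t^5 + 3·t^3 - 2·t^2 + t - 3. Substituting t = 1.9449280262697832: x(1.9449280262697832) = -125.700492587316.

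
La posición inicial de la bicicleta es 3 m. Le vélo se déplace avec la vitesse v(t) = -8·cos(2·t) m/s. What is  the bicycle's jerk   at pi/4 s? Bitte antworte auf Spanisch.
Partiendo de la velocidad v(t) = -8·cos(2·t), tomamos 2 derivadas. Derivando la velocidad, obtenemos la aceleración: a(t) = 16·sin(2·t). Tomando d/dt de a(t), encontramos j(t) = 32·cos(2·t). Tenemos la sacudida j(t) = 32·cos(2·t). Sustituyendo t = pi/4: j(pi/4) = 0.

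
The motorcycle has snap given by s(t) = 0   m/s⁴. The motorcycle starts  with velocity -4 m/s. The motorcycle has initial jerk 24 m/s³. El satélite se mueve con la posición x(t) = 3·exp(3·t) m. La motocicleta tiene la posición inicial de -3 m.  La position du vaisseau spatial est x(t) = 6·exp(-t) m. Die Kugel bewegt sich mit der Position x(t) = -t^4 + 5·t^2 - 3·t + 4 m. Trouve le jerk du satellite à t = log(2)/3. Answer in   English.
To solve this, we need to take 3 derivatives of our position equation x(t) = 3·exp(3·t). Differentiating position, we get velocity: v(t) = 9·exp(3·t). Differentiating velocity, we get acceleration: a(t) = 27·exp(3·t). Differentiating acceleration, we get jerk: j(t) = 81·exp(3·t). Using j(t) = 81·exp(3·t) and substituting t = log(2)/3, we find j = 162.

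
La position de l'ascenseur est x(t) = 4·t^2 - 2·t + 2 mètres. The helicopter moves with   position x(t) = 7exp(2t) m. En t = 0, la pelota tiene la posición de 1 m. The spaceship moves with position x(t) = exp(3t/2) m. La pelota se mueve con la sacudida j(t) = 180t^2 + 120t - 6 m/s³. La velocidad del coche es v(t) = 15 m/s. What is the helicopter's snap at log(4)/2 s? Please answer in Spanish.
Para resolver esto, necesitamos tomar 4 derivadas de nuestra ecuación de la posición x(t) = 7·exp(2·t). Tomando d/dt de x(t), encontramos v(t) = 14·exp(2·t). Tomando d/dt de v(t), encontramos a(t) = 28·exp(2·t). Tomando d/dt de a(t), encontramos j(t) = 56·exp(2·t). La derivada de la sacudida da el snap: s(t) = 112·exp(2·t). Usando s(t) = 112·exp(2·t) y sustituyendo t = log(4)/2, encontramos s = 448.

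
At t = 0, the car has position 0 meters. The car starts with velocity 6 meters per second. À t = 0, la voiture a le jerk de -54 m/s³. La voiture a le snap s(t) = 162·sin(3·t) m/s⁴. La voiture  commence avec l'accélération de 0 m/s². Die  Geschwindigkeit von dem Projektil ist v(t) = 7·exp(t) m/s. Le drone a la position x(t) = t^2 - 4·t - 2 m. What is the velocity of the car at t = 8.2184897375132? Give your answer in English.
To solve this, we need to take 3 antiderivatives of our snap equation s(t) = 162·sin(3·t). The antiderivative of snap is jerk. Using j(0) = -54, we get j(t) = -54·cos(3·t). Finding the integral of j(t) and using a(0) = 0: a(t) = -18·sin(3·t). The integral of acceleration, with v(0) = 6, gives velocity: v(t) = 6·cos(3·t). Using v(t) = 6·cos(3·t) and substituting t = 8.2184897375132, we find v = 5.32950808126127.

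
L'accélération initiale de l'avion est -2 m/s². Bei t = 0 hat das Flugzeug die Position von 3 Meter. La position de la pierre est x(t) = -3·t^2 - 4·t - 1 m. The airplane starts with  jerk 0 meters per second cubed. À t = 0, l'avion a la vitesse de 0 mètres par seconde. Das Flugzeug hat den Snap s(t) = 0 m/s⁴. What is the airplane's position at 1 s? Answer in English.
To find the answer, we compute 4 integrals of s(t) = 0. Integrating snap and using the initial condition j(0) = 0, we get j(t) = 0. The antiderivative of jerk is acceleration. Using a(0) = -2, we get a(t) = -2. The integral of acceleration is velocity. Using v(0) = 0, we get v(t) = -2·t. The integral of velocity is position. Using x(0) = 3, we get x(t) = 3 - t^2. We have position x(t) = 3 - t^2. Substituting t = 1: x(1) = 2.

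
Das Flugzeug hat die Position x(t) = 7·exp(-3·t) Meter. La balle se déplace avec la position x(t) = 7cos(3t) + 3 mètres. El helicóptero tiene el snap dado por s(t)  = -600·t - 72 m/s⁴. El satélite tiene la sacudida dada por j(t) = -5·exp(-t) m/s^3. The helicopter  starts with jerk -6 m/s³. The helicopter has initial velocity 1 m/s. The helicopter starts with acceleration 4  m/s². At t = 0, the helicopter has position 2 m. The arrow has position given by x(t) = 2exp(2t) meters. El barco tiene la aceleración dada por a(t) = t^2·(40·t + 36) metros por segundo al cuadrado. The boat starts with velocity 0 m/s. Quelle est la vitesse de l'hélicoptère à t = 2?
Pour résoudre ceci, nous devons prendre 3 intégrales de notre équation du snap s(t) = -600·t - 72. L'intégrale du snap, avec j(0) = -6, donne le jerk: j(t) = -300·t^2 - 72·t - 6. L'intégrale du jerk est l'accélération. En utilisant a(0) = 4, nous obtenons a(t) = -100·t^3 - 36·t^2 - 6·t + 4. L'intégrale de l'accélération est la vitesse. En utilisant v(0) = 1, nous obtenons v(t) = -25·t^4 - 12·t^3 - 3·t^2 + 4·t + 1. En utilisant v(t) = -25·t^4 - 12·t^3 - 3·t^2 + 4·t + 1 et en substituant t = 2, nous trouvons v = -499.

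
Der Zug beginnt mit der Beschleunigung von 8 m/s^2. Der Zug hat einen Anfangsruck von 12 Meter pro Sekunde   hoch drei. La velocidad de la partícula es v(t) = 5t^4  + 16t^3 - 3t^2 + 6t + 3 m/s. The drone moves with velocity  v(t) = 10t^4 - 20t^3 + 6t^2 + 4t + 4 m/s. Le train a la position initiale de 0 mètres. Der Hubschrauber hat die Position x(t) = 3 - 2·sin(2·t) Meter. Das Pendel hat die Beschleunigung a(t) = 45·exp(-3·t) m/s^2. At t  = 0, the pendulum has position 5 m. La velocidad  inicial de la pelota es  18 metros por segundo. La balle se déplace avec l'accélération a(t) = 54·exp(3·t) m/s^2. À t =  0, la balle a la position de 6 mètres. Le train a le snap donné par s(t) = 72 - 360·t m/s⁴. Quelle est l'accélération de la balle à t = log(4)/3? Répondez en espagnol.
Usando a(t) = 54·exp(3·t) y sustituyendo t = log(4)/3, encontramos a = 216.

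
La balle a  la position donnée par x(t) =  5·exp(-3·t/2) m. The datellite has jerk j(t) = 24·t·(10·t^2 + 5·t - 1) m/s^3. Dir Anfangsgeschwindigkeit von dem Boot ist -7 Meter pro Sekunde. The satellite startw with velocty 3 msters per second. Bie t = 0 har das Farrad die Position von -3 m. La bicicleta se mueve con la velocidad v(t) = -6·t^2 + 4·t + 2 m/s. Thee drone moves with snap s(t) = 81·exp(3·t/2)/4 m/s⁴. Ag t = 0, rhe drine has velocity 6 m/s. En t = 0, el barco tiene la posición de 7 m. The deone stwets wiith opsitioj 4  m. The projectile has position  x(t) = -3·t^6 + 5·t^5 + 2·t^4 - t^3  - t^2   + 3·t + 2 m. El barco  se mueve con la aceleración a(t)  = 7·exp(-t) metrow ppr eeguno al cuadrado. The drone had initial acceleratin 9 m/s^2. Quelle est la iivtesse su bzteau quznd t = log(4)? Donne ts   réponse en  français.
Nous devons intégrer notre équation de l'accélération a(t) = 7·exp(-t) 1 fois. La primitive de l'accélération est la vitesse. En utilisant v(0) = -7, nous obtenons v(t) = -7·exp(-t). Nous avons la vitesse v(t) = -7·exp(-t). En substituant t = log(4): v(log(4)) = -7/4.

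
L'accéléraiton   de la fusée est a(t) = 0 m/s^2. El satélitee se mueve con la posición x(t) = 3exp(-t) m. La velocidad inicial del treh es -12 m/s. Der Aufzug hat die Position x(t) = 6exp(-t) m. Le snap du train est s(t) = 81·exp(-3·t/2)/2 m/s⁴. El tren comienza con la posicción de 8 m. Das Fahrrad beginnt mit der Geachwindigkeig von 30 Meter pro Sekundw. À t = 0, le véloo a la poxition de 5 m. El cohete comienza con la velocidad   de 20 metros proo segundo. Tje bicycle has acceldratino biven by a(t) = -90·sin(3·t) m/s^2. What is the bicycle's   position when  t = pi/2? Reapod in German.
Ausgehend von der Beschleunigung a(t) = -90·sin(3·t), nehmen wir 2 Integrale. Das Integral von der Beschleunigung, mit v(0) = 30, ergibt die Geschwindigkeit: v(t) = 30·cos(3·t). Durch Integration von der Geschwindigkeit und Verwendung der Anfangsbedingung x(0) = 5, erhalten wir x(t) = 10·sin(3·t) + 5. Wir haben die Position x(t) = 10·sin(3·t) + 5. Durch Einsetzen von t = pi/2: x(pi/2) = -5.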